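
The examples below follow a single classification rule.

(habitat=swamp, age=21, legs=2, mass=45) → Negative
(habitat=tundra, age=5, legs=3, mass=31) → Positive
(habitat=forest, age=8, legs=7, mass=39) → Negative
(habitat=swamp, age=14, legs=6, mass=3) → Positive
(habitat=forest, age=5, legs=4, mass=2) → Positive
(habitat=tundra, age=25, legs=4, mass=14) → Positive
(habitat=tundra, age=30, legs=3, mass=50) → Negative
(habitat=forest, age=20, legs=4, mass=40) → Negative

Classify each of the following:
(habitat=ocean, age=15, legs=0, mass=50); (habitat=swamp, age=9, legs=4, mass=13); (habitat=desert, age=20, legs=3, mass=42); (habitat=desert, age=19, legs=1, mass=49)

Negative, Positive, Negative, Negative

The classifier is using: mass ≤ 31.
(habitat=ocean, age=15, legs=0, mass=50): mass = 50 — doesn't match, so Negative.
(habitat=swamp, age=9, legs=4, mass=13): mass = 13 — satisfies this, so Positive.
(habitat=desert, age=20, legs=3, mass=42): mass = 42 — doesn't match, so Negative.
(habitat=desert, age=19, legs=1, mass=49): mass = 49 — doesn't match, so Negative.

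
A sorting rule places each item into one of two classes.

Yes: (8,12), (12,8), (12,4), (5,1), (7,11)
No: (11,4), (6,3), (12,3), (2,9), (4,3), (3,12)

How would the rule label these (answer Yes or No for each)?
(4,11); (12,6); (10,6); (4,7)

The simplest hypothesis consistent with all the labels is: sum is even.
(4,11): 4+11 = 15 — fails the rule, so No.
(12,6): 12+6 = 18 — checks out, so Yes.
(10,6): 10+6 = 16 — checks out, so Yes.
(4,7): 4+7 = 11 — fails the rule, so No.

No, Yes, Yes, No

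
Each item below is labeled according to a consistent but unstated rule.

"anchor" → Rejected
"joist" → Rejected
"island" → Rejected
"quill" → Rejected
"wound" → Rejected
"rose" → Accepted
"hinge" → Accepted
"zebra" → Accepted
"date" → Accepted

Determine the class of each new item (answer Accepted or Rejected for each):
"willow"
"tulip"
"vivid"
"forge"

Rejected, Rejected, Rejected, Accepted

Rule: contains 'e'. This holds for each 'Accepted' example and fails for each 'Rejected' one.
Rejected: "willow", since no 'e'. Rejected: "tulip", since no 'e'. Rejected: "vivid", since no 'e'. Accepted: "forge", since has 'e'.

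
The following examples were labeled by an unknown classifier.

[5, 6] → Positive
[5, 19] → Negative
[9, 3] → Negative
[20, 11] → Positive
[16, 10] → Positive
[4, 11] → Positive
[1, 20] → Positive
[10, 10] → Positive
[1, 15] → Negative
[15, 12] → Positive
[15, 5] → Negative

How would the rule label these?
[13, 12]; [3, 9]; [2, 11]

Positive, Negative, Positive

A rule that fits every label: product is even — true of each 'Positive' example, false of each 'Negative' one.
[13, 12]: 13·12 = 156 — checks out, so Positive. [3, 9]: 3·9 = 27 — fails the rule, so Negative. [2, 11]: 2·11 = 22 — checks out, so Positive.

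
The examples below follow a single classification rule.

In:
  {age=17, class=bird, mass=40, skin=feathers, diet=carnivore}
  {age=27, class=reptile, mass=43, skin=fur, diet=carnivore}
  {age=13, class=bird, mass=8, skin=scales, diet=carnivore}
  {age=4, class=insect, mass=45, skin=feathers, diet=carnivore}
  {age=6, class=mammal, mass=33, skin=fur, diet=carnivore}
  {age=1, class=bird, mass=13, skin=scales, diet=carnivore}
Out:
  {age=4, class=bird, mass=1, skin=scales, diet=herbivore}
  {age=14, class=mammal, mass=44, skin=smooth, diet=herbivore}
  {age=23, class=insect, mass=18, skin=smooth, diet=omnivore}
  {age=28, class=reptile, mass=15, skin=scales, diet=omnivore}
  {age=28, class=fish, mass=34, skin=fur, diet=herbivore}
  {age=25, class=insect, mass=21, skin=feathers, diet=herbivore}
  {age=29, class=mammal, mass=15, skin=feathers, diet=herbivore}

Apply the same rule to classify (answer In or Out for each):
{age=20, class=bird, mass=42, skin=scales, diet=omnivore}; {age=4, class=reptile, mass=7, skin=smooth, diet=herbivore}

Every 'In' example satisfies: diet is carnivore. None of the 'Out' examples do.
{age=20, class=bird, mass=42, skin=scales, diet=omnivore} → diet is omnivore → Out. {age=4, class=reptile, mass=7, skin=smooth, diet=herbivore} → diet is herbivore → Out.

Out, Out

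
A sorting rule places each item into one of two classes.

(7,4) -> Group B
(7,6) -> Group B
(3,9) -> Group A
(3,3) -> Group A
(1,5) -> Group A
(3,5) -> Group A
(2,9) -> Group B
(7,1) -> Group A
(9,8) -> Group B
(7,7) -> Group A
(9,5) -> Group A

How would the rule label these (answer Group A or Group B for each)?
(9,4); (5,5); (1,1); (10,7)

Group B, Group A, Group A, Group B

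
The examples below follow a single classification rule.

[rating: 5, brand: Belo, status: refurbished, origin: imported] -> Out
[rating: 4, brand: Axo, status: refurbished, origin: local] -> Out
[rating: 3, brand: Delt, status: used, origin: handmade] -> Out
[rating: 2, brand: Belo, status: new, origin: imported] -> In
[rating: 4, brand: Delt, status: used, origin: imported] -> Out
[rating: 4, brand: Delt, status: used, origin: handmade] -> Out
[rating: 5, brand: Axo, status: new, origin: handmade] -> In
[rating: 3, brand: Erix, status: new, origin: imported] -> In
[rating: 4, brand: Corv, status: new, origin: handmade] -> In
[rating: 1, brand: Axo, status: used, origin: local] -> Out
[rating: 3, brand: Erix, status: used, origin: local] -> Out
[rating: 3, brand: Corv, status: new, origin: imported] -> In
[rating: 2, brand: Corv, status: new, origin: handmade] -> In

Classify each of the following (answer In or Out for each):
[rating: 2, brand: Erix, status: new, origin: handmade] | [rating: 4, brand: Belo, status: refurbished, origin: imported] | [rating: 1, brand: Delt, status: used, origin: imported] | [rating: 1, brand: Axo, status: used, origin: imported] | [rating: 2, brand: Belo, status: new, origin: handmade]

'In' ⟺ status is new.

In, Out, Out, Out, In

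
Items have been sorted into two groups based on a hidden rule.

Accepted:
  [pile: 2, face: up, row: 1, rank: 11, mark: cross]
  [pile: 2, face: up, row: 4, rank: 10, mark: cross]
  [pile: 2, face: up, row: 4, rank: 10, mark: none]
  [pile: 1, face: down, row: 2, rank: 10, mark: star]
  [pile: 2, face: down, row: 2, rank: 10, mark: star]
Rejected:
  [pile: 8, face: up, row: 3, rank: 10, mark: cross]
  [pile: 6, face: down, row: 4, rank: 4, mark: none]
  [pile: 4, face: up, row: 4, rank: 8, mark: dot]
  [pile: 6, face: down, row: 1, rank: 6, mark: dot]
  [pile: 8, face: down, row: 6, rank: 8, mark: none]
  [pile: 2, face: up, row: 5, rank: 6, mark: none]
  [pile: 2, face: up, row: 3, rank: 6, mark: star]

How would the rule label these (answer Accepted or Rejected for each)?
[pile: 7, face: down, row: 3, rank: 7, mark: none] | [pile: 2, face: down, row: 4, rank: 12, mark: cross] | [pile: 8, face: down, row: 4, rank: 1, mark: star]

Rejected, Accepted, Rejected

The simplest hypothesis consistent with all the labels is: pile ≤ 2 AND rank ≥ 8.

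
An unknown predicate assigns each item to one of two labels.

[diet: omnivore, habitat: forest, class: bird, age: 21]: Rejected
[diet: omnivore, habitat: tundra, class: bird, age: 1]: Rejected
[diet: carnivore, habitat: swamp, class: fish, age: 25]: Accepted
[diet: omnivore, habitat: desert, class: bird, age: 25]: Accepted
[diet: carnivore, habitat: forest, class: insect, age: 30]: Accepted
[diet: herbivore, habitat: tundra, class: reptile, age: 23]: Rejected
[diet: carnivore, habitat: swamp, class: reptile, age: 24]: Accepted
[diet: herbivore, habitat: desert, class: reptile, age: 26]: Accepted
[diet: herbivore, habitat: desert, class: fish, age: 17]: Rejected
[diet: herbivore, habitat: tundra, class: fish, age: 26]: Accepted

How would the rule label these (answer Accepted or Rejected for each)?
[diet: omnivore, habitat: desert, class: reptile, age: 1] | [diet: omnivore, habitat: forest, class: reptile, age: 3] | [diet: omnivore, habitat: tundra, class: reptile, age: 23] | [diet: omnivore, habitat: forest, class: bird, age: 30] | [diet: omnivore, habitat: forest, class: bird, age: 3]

'Accepted' ⟺ age ≥ 24.

Rejected, Rejected, Rejected, Accepted, Rejected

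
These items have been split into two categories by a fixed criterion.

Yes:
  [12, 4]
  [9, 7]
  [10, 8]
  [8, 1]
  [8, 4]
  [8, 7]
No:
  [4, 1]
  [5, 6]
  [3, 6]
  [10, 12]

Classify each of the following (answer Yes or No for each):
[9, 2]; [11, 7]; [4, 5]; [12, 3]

The classifier is using: first > second AND sum ≥ 9.

Yes, Yes, No, Yes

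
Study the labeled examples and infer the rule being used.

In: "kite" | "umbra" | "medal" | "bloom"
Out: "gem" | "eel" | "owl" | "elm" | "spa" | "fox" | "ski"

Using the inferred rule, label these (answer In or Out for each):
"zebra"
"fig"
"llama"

In, Out, In

All 'In' examples share one property — length ≥ 4 — and every 'Out' example lacks it.
In: "zebra", since length 5.
Out: "fig", since length 3.
In: "llama", since length 5.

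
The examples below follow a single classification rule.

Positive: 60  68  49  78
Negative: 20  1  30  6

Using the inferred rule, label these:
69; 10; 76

All 'Positive' examples share one property — at least 49 — and every 'Negative' example lacks it.

Positive, Negative, Positive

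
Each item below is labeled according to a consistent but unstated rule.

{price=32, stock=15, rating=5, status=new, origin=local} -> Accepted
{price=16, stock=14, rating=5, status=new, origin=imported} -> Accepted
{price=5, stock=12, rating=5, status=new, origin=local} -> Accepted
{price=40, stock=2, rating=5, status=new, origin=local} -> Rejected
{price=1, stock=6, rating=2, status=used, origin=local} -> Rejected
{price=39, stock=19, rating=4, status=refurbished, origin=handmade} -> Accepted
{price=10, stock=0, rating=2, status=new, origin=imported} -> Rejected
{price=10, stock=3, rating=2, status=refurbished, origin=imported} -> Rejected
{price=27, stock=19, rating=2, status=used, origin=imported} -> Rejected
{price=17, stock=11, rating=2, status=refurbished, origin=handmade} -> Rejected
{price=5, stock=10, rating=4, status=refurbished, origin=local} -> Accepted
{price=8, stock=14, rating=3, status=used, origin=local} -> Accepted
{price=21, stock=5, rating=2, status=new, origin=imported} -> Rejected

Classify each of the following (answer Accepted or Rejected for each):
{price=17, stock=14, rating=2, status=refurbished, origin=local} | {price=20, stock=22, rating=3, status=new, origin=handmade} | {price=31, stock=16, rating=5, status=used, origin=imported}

Rejected, Accepted, Accepted

The rule appears to be: rating ≥ 3 AND stock ≥ 3.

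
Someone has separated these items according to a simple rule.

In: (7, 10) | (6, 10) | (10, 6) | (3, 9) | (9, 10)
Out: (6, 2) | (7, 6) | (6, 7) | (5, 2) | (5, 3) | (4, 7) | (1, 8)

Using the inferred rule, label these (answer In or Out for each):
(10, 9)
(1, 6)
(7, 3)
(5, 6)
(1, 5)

The classifier is using: max ≥ 9.

In, Out, Out, Out, Out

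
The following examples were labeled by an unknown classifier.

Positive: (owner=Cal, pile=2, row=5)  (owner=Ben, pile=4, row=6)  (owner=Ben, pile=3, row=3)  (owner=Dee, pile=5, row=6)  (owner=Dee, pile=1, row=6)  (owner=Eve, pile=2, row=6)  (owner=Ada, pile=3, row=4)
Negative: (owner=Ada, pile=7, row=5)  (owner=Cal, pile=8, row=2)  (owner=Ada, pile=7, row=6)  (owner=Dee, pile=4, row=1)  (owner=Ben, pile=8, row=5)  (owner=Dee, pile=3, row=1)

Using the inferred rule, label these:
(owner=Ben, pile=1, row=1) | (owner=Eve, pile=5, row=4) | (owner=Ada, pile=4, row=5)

Negative, Positive, Positive

All 'Positive' examples share one property — row ≥ 2 AND pile ≤ 5 — and every 'Negative' example lacks it.
(owner=Ben, pile=1, row=1) → row = 1, pile = 1 → Negative. (owner=Eve, pile=5, row=4) → row = 4, pile = 5 → Positive. (owner=Ada, pile=4, row=5) → row = 5, pile = 4 → Positive.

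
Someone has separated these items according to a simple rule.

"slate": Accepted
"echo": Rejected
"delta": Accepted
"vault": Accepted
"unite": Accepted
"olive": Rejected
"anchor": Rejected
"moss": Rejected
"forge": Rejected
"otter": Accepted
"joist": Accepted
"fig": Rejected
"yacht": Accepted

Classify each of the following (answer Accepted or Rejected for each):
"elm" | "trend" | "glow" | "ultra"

Rejected, Accepted, Rejected, Accepted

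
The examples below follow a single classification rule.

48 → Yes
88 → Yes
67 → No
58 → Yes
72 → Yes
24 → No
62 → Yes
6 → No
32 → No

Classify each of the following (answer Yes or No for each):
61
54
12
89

No, Yes, No, No

The pattern is that an item is 'Yes' exactly when: even AND at least 48.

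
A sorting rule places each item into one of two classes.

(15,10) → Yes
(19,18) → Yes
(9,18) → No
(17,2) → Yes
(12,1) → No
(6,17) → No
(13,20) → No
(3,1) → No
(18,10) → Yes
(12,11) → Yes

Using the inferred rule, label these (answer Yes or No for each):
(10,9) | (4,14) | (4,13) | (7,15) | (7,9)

'Yes' ⟺ first > second AND sum ≥ 19.
(10,9): 10 > 9, 10+9 = 19, passes → Yes. (4,14): 4 < 14, 4+14 = 18, lacks this property → No. (4,13): 4 < 13, 4+13 = 17, lacks this property → No. (7,15): 7 < 15, 7+15 = 22, lacks this property → No. (7,9): 7 < 9, 7+9 = 16, lacks this property → No.

Yes, No, No, No, No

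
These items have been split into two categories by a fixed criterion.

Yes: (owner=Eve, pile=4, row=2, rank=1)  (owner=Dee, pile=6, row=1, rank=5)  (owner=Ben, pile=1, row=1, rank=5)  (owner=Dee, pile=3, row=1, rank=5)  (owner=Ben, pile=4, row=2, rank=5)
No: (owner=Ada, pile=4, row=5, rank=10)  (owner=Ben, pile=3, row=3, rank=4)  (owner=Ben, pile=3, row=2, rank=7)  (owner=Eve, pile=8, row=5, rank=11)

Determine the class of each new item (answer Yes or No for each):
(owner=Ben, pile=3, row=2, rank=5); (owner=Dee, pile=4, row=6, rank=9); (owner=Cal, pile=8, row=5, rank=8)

Yes, No, No

A rule that fits every label: row ≤ 2 AND rank ≤ 5 — true of each 'Yes' example, false of each 'No' one.
(owner=Ben, pile=3, row=2, rank=5): row = 2, rank = 5, checks out → Yes.
(owner=Dee, pile=4, row=6, rank=9): row = 6, rank = 9, does not fit → No.
(owner=Cal, pile=8, row=5, rank=8): row = 5, rank = 8, does not fit → No.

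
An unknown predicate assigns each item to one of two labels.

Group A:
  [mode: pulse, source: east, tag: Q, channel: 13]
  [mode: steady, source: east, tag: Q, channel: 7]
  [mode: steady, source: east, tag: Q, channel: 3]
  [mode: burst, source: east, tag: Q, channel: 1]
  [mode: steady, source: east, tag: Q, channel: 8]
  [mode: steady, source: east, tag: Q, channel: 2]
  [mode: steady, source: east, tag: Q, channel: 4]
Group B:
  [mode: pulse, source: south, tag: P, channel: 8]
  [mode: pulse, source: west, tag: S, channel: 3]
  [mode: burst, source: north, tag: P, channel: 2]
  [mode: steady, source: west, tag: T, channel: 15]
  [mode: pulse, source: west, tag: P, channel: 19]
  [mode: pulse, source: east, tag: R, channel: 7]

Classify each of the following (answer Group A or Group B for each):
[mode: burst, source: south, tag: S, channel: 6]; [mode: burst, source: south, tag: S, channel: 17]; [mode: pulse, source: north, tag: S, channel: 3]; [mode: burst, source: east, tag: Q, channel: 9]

Rule: tag is Q. This holds for each 'Group A' example and fails for each 'Group B' one.
[mode: burst, source: south, tag: S, channel: 6]: Group B (tag is S). [mode: burst, source: south, tag: S, channel: 17]: Group B (tag is S). [mode: pulse, source: north, tag: S, channel: 3]: Group B (tag is S). [mode: burst, source: east, tag: Q, channel: 9]: Group A (tag is Q).

Group B, Group B, Group B, Group A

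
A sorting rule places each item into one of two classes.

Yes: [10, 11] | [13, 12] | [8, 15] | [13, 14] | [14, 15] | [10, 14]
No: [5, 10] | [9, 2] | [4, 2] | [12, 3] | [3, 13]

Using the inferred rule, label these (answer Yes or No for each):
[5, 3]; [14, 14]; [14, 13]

No, Yes, Yes

One predicate separates the groups cleanly: sum ≥ 21.
No: [5, 3], since 5+3 = 8. Yes: [14, 14], since 14+14 = 28. Yes: [14, 13], since 14+13 = 27.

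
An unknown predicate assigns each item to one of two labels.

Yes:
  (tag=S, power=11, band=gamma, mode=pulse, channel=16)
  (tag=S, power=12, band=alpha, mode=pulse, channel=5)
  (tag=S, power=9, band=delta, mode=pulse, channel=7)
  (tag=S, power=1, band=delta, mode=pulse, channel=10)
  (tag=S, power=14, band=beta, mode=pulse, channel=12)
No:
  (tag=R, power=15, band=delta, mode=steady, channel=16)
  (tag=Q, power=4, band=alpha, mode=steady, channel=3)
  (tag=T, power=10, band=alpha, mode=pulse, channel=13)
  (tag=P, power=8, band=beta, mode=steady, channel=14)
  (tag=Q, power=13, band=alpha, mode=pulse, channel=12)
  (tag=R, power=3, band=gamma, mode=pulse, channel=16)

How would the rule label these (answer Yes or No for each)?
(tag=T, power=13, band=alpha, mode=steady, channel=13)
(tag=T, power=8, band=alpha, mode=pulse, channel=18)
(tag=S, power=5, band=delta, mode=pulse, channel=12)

No, No, Yes

The classifier is using: tag is S.
No: (tag=T, power=13, band=alpha, mode=steady, channel=13), since tag is T. No: (tag=T, power=8, band=alpha, mode=pulse, channel=18), since tag is T. Yes: (tag=S, power=5, band=delta, mode=pulse, channel=12), since tag is S.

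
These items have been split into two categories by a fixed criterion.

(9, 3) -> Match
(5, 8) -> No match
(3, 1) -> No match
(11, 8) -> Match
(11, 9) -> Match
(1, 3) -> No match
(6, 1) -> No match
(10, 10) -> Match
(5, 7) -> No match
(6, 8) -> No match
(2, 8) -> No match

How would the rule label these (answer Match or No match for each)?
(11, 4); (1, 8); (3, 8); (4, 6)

Match, No match, No match, No match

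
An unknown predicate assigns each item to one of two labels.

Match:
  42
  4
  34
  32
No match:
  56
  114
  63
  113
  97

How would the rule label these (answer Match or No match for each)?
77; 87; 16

Rule: at most 42. This holds for each 'Match' example and fails for each 'No match' one.
77 — 77 > 42, hence No match. 87 — 87 > 42, hence No match. 16 — 16 ≤ 42, hence Match.

No match, No match, Match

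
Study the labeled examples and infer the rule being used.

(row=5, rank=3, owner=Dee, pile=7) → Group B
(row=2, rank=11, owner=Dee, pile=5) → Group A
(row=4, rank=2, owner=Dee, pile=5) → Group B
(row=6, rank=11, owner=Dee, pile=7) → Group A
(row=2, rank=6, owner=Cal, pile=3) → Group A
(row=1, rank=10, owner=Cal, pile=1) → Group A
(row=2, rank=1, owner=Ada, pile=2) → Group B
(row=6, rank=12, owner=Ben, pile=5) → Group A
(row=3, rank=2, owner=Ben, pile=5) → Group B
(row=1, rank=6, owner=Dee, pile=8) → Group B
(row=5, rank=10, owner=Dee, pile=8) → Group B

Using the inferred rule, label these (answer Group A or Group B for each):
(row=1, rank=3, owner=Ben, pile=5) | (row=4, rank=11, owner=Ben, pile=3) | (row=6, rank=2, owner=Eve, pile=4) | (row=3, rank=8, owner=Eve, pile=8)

Group B, Group A, Group B, Group B

All 'Group A' examples share one property — rank ≥ 6 AND pile ≤ 7 — and every 'Group B' example lacks it.
Group B: (row=1, rank=3, owner=Ben, pile=5), since rank = 3, pile = 5.
Group A: (row=4, rank=11, owner=Ben, pile=3), since rank = 11, pile = 3.
Group B: (row=6, rank=2, owner=Eve, pile=4), since rank = 2, pile = 4.
Group B: (row=3, rank=8, owner=Eve, pile=8), since rank = 8, pile = 8.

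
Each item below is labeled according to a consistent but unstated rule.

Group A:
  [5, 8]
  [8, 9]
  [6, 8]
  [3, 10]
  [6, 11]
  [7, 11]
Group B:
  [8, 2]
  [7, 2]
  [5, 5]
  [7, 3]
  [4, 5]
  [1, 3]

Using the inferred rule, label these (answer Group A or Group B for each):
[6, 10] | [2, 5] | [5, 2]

Group A, Group B, Group B

The common property of the 'Group A' items is: sum ≥ 13. No 'Group B' item has it.
Group A: [6, 10], since 6+10 = 16.
Group B: [2, 5], since 2+5 = 7.
Group B: [5, 2], since 5+2 = 7.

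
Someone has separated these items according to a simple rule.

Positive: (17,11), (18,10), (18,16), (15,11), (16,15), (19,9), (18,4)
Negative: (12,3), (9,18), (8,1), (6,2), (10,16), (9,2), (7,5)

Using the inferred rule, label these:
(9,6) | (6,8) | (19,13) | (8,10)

Every 'Positive' example satisfies: first ≥ 15. None of the 'Negative' examples do.
(9,6): first 9, does not fit → Negative.
(6,8): first 6, does not fit → Negative.
(19,13): first 19, has this property → Positive.
(8,10): first 8, does not fit → Negative.

Negative, Negative, Positive, Negative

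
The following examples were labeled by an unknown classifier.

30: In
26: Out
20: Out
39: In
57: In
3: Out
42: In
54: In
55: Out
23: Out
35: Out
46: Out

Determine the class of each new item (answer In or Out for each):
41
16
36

Out, Out, In

The pattern is that an item is 'In' exactly when: multiple of 3 AND at least 20.
41: 41 = 3·13 + 2, 41 ≥ 20 — fails the rule, so Out.
16: 16 = 3·5 + 1, 16 < 20 — fails the rule, so Out.
36: 36 = 3·12, 36 ≥ 20 — qualifies, so In.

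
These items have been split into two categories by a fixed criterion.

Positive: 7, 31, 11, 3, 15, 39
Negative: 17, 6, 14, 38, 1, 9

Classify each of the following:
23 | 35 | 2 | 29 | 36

The rule appears to be: ≡ 3 (mod 4).
23 → 23 mod 4 = 3 → Positive.
35 → 35 mod 4 = 3 → Positive.
2 → 2 mod 4 = 2 → Negative.
29 → 29 mod 4 = 1 → Negative.
36 → 36 mod 4 = 0 → Negative.

Positive, Positive, Negative, Negative, Negative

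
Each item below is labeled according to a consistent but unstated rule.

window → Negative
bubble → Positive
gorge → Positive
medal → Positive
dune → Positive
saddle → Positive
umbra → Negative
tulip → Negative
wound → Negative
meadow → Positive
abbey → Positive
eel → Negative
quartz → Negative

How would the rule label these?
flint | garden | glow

The simplest hypothesis consistent with all the labels is: length ≥ 4 AND contains 'e'.
flint → length 5, no 'e' → Negative.
garden → length 6, has 'e' → Positive.
glow → length 4, no 'e' → Negative.

Negative, Positive, Negative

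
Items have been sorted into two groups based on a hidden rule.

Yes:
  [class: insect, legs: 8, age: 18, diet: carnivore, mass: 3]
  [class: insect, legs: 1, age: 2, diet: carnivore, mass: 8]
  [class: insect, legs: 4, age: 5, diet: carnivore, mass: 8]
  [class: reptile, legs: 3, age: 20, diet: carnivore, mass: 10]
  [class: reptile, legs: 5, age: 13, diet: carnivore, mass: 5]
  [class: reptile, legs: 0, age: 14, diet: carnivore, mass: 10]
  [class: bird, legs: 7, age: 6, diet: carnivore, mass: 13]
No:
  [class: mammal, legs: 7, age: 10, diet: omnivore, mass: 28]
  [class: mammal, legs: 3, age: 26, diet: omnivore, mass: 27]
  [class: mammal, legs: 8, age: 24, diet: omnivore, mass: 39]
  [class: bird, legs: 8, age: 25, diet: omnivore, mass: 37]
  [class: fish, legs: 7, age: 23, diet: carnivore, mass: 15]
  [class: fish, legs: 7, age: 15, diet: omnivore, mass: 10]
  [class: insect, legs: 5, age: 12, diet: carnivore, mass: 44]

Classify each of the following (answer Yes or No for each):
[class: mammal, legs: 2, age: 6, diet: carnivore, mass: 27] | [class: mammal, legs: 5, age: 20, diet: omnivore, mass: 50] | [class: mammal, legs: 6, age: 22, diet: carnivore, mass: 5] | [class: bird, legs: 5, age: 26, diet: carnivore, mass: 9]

The simplest hypothesis consistent with all the labels is: diet is carnivore AND mass ≤ 13.
No: [class: mammal, legs: 2, age: 6, diet: carnivore, mass: 27], since diet is carnivore, mass = 27.
No: [class: mammal, legs: 5, age: 20, diet: omnivore, mass: 50], since diet is omnivore, mass = 50.
Yes: [class: mammal, legs: 6, age: 22, diet: carnivore, mass: 5], since diet is carnivore, mass = 5.
Yes: [class: bird, legs: 5, age: 26, diet: carnivore, mass: 9], since diet is carnivore, mass = 9.

No, No, Yes, Yes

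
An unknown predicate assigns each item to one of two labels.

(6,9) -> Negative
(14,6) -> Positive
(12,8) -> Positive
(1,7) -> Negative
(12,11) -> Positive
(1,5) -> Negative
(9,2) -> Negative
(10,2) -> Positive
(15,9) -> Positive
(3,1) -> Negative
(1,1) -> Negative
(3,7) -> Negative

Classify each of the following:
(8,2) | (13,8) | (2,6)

Negative, Positive, Negative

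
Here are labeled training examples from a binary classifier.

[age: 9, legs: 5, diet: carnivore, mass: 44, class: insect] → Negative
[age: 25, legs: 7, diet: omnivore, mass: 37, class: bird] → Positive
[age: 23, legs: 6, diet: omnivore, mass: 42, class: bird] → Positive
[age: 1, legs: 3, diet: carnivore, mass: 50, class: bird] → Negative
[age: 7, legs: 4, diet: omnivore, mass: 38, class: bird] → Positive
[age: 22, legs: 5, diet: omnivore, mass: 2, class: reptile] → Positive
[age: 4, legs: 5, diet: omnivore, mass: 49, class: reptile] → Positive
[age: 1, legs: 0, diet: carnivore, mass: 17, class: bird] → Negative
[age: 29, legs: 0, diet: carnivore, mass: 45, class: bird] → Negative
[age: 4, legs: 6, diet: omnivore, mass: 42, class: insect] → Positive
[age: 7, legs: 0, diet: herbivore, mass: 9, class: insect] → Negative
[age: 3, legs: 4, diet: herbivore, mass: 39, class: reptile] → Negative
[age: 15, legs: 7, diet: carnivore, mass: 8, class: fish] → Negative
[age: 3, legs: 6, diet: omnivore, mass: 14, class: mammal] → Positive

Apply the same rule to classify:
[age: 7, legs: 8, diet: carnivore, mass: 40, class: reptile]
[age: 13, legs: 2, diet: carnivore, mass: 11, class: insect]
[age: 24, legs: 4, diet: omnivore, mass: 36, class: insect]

Negative, Negative, Positive

The pattern is that an item is 'Positive' exactly when: diet is omnivore.
[age: 7, legs: 8, diet: carnivore, mass: 40, class: reptile] → diet is carnivore → Negative. [age: 13, legs: 2, diet: carnivore, mass: 11, class: insect] → diet is carnivore → Negative. [age: 24, legs: 4, diet: omnivore, mass: 36, class: insect] → diet is omnivore → Positive.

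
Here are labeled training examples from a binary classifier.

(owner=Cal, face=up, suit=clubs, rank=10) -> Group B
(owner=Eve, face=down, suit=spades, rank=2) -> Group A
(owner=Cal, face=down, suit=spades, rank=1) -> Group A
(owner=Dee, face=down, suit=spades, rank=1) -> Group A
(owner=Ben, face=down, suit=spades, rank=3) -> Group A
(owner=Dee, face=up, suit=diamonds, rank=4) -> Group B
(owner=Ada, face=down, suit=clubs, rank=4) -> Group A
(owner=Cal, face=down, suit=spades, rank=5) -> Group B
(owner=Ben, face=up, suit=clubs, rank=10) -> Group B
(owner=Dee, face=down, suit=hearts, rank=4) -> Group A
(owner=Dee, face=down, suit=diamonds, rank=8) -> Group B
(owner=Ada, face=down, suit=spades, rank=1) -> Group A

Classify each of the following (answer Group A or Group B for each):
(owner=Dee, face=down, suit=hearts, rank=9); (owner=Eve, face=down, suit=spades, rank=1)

'Group A' ⟺ face is down AND rank ≤ 4.

Group B, Group A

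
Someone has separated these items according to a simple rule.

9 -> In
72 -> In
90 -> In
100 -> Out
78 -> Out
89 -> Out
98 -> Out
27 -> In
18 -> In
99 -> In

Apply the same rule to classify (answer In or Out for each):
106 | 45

The classifier is using: multiple of 9.
106 — 106 = 9·11 + 7, hence Out.
45 — 45 = 9·5, hence In.

Out, In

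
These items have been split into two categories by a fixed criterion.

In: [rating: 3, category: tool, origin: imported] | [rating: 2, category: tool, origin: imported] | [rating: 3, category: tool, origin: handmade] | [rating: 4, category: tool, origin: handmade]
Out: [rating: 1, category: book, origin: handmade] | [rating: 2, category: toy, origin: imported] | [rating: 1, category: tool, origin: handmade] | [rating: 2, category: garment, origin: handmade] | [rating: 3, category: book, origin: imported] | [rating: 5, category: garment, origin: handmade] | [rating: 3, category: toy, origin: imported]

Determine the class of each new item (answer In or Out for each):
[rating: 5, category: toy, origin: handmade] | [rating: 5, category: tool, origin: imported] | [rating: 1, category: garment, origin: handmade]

All 'In' examples share one property — category is tool AND rating ≥ 2 — and every 'Out' example lacks it.
[rating: 5, category: toy, origin: handmade]: category is toy, rating = 5 — doesn't match, so Out. [rating: 5, category: tool, origin: imported]: category is tool, rating = 5 — matches, so In. [rating: 1, category: garment, origin: handmade]: category is garment, rating = 1 — doesn't match, so Out.

Out, In, Out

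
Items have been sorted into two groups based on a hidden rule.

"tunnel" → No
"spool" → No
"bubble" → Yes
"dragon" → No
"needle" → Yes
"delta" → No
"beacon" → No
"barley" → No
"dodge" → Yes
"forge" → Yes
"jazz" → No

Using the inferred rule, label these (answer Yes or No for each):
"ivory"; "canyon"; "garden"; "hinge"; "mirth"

The pattern is that an item is 'Yes' exactly when: ends with 'e'.
"ivory": ends with 'y', lacks this property → No. "canyon": ends with 'n', lacks this property → No. "garden": ends with 'n', lacks this property → No. "hinge": ends with 'e', meets the rule → Yes. "mirth": ends with 'h', lacks this property → No.

No, No, No, Yes, No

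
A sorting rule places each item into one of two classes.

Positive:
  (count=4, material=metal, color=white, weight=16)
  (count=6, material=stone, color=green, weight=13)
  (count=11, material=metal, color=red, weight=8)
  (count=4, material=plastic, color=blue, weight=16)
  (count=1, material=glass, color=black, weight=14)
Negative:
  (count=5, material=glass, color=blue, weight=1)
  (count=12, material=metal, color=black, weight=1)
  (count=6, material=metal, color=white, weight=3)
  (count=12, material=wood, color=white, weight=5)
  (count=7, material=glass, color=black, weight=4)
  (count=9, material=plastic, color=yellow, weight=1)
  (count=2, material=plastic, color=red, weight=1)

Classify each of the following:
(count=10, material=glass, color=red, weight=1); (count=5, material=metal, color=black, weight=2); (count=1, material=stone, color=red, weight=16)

The distinguishing property — weight ≥ 8 — holds for all the 'Positive' cases and none of the 'Negative' cases.
(count=10, material=glass, color=red, weight=1): Negative (weight = 1).
(count=5, material=metal, color=black, weight=2): Negative (weight = 2).
(count=1, material=stone, color=red, weight=16): Positive (weight = 16).

Negative, Negative, Positive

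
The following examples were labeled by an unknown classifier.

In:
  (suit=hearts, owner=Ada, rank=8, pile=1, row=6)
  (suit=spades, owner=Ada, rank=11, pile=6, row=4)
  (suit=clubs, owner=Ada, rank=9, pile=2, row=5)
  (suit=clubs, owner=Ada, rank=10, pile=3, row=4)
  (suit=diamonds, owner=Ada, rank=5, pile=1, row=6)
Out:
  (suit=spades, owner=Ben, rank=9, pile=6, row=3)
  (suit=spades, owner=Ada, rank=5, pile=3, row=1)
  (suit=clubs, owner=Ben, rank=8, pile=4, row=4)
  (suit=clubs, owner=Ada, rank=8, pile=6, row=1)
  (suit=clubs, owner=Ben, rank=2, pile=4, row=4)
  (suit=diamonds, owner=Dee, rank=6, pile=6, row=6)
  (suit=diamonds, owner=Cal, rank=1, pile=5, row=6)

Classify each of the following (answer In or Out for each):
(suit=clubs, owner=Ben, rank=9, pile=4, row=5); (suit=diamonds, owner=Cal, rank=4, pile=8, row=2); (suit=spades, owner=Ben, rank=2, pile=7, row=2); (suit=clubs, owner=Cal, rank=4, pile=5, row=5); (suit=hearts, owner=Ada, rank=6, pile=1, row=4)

Out, Out, Out, Out, In

'In' ⟺ owner is Ada AND row ≥ 3.
(suit=clubs, owner=Ben, rank=9, pile=4, row=5): Out (owner is Ben, row = 5). (suit=diamonds, owner=Cal, rank=4, pile=8, row=2): Out (owner is Cal, row = 2). (suit=spades, owner=Ben, rank=2, pile=7, row=2): Out (owner is Ben, row = 2). (suit=clubs, owner=Cal, rank=4, pile=5, row=5): Out (owner is Cal, row = 5). (suit=hearts, owner=Ada, rank=6, pile=1, row=4): In (owner is Ada, row = 4).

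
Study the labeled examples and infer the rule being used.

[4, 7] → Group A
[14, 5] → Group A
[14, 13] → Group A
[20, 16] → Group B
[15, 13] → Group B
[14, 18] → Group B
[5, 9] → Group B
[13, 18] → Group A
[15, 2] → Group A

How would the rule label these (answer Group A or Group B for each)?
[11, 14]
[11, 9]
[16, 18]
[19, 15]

Group A, Group B, Group B, Group B

'Group A' ⟺ sum is odd.
[11, 14]: Group A (11+14 = 25). [11, 9]: Group B (11+9 = 20). [16, 18]: Group B (16+18 = 34). [19, 15]: Group B (19+15 = 34).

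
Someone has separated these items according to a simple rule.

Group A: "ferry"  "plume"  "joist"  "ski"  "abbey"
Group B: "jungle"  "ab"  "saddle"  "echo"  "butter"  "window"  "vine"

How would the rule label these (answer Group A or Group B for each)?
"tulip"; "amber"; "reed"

Group A, Group A, Group B

Rule: odd length. This holds for each 'Group A' example and fails for each 'Group B' one.
"tulip": Group A (length 5). "amber": Group A (length 5). "reed": Group B (length 4).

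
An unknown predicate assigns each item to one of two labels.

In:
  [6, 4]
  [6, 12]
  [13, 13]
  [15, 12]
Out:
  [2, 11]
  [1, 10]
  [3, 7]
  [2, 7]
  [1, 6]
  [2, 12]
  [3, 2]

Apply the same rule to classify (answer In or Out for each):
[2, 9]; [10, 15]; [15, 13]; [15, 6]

Out, In, In, In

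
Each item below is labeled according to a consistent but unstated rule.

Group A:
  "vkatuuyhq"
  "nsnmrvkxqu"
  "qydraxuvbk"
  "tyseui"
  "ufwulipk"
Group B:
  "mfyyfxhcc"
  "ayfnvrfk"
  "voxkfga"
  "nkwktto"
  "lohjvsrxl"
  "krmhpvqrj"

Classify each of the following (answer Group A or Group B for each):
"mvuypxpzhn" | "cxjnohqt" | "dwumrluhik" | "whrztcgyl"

Comparing the two groups points to one rule — contains 'u'.

Group A, Group B, Group A, Group B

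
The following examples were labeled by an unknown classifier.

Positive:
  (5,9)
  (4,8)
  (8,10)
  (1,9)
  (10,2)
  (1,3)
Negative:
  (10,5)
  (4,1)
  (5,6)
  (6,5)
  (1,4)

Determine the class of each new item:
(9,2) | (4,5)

The distinguishing property — sum is even — holds for all the 'Positive' cases and none of the 'Negative' cases.
(9,2): Negative (9+2 = 11).
(4,5): Negative (4+5 = 9).

Negative, Negative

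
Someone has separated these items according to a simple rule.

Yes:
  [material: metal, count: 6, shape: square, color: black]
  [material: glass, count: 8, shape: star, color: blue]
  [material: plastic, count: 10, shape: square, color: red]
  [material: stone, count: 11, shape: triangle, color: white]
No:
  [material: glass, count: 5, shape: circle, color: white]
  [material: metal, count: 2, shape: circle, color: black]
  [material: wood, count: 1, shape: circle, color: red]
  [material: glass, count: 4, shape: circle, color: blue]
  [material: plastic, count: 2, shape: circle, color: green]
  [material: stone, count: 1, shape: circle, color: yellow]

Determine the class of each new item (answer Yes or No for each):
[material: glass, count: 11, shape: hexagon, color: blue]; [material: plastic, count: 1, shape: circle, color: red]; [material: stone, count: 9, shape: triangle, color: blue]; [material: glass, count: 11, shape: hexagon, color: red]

Every 'Yes' example satisfies: count ≥ 6. None of the 'No' examples do.
[material: glass, count: 11, shape: hexagon, color: blue] — count = 11, hence Yes. [material: plastic, count: 1, shape: circle, color: red] — count = 1, hence No. [material: stone, count: 9, shape: triangle, color: blue] — count = 9, hence Yes. [material: glass, count: 11, shape: hexagon, color: red] — count = 11, hence Yes.

Yes, No, Yes, Yes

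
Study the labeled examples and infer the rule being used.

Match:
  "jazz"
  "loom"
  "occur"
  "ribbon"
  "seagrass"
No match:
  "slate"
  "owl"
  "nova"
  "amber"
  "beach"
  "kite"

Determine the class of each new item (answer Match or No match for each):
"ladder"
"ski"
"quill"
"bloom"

Rule: has a double letter. This holds for each 'Match' example and fails for each 'No match' one.
"ladder" — 'dd' doubled, hence Match.
"ski" — no doubled letter, hence No match.
"quill" — 'll' doubled, hence Match.
"bloom" — 'oo' doubled, hence Match.

Match, No match, Match, Match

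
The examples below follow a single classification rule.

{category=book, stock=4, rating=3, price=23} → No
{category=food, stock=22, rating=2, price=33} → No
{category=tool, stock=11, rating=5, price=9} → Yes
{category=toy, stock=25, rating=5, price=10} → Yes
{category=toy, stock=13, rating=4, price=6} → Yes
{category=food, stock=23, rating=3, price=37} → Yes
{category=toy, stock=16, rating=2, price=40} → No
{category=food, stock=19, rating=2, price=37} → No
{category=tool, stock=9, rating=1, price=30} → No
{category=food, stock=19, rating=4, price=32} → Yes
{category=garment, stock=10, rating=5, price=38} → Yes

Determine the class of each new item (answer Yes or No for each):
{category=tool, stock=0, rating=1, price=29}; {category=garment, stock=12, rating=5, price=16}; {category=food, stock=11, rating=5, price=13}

No, Yes, Yes

All 'Yes' examples share one property — stock ≥ 9 AND rating ≥ 3 — and every 'No' example lacks it.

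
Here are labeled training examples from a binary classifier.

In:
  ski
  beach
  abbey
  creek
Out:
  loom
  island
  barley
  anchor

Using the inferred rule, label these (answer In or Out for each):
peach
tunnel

In, Out

The classifier is using: odd length.
peach: length 5 — matches, so In. tunnel: length 6 — fails the rule, so Out.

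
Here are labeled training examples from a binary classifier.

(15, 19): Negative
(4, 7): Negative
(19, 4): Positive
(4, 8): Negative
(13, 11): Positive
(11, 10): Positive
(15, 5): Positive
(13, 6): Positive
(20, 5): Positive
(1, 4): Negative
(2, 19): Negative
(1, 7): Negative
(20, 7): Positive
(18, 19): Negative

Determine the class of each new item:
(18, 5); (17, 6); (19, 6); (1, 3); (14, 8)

Positive, Positive, Positive, Negative, Positive

All 'Positive' examples share one property — first > second — and every 'Negative' example lacks it.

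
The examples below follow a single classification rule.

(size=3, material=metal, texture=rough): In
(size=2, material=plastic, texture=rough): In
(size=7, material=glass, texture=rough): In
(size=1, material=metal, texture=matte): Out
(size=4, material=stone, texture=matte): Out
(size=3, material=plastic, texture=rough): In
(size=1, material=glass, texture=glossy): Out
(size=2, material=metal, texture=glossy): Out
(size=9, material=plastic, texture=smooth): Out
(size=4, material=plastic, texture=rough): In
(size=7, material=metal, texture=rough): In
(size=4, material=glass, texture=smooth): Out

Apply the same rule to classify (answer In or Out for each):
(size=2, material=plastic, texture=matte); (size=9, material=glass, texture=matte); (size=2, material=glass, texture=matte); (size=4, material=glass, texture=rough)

Out, Out, Out, In

The pattern is that an item is 'In' exactly when: texture is rough.
(size=2, material=plastic, texture=matte) → texture is matte → Out.
(size=9, material=glass, texture=matte) → texture is matte → Out.
(size=2, material=glass, texture=matte) → texture is matte → Out.
(size=4, material=glass, texture=rough) → texture is rough → In.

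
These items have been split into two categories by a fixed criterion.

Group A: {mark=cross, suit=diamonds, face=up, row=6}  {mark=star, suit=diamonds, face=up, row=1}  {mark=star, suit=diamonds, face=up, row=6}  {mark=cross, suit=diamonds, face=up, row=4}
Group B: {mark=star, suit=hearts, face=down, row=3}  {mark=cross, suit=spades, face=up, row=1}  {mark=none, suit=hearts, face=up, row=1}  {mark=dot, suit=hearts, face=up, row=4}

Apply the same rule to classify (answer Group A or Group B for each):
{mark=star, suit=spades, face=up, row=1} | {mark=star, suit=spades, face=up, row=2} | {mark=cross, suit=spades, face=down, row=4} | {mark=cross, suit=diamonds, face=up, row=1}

The simplest hypothesis consistent with all the labels is: suit is diamonds.
{mark=star, suit=spades, face=up, row=1} → suit is spades → Group B. {mark=star, suit=spades, face=up, row=2} → suit is spades → Group B. {mark=cross, suit=spades, face=down, row=4} → suit is spades → Group B. {mark=cross, suit=diamonds, face=up, row=1} → suit is diamonds → Group A.

Group B, Group B, Group B, Group A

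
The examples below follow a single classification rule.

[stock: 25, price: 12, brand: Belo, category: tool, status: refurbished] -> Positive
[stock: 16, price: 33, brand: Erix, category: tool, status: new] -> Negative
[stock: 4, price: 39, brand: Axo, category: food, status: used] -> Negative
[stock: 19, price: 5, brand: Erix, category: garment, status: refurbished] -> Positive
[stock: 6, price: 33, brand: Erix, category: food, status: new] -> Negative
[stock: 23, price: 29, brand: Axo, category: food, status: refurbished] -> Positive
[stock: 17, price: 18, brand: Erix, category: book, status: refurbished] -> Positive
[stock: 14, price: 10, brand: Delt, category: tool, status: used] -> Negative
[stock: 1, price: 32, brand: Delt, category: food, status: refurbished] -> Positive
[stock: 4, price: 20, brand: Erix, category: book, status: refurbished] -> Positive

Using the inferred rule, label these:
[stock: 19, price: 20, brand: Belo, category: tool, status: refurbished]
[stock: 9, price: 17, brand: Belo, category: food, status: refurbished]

Positive, Positive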